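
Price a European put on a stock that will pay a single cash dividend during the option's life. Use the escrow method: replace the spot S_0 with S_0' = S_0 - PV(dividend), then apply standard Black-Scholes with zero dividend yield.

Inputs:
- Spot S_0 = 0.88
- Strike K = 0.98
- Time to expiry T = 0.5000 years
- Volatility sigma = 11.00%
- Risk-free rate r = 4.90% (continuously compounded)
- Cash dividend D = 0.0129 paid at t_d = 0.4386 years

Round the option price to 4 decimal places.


Answer: Price = 0.0925

Derivation:
PV(D) = D * exp(-r * t_d) = 0.0129 * 0.97873789 = 0.01262572
S_0' = S_0 - PV(D) = 0.8800 - 0.01262572 = 0.86737428
d1 = (ln(S_0'/K) + (r + sigma^2/2)*T) / (sigma*sqrt(T)) = -1.21567072
d2 = d1 - sigma*sqrt(T) = -1.29345247
exp(-rT) = 0.97579769
N(-d1) = 0.88794481; N(-d2) = 0.90207269
P = K * exp(-rT) * N(-d2) - S_0' * N(-d1) = 0.9800 * 0.97579769 * 0.90207269 - 0.86737428 * 0.88794481 = 0.0925


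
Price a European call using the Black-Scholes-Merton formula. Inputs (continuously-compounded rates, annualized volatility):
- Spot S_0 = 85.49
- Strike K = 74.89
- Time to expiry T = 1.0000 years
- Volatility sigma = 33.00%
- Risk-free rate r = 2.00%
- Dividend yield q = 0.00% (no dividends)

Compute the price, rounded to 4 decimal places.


Answer: Price = 17.5319

Derivation:
d1 = (ln(S/K) + (r - q + 0.5*sigma^2) * T) / (sigma * sqrt(T)) = 0.62675467
d2 = d1 - sigma * sqrt(T) = 0.29675467
exp(-rT) = 0.98019867; exp(-qT) = 1.00000000
C = S_0 * exp(-qT) * N(d1) - K * exp(-rT) * N(d2)
N(d1) = 0.73458997; N(d2) = 0.61667309
C = 85.4900 * 1.00000000 * 0.73458997 - 74.8900 * 0.98019867 * 0.61667309 = 17.5319


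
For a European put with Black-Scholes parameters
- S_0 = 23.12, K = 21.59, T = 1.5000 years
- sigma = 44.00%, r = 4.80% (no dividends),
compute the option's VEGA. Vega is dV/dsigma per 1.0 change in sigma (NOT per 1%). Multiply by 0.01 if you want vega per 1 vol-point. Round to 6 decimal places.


d1 = 0.5301063213; d2 = -0.0087814221
phi(d1) = 0.3466481851; exp(-qT) = 1.0000000000; exp(-rT) = 0.9305308958
Vega = S * exp(-qT) * phi(d1) * sqrt(T) = 23.1200 * 1.0000000000 * 0.3466481851 * 1.2247448714 = 9.815725

Answer: Vega = 9.815725


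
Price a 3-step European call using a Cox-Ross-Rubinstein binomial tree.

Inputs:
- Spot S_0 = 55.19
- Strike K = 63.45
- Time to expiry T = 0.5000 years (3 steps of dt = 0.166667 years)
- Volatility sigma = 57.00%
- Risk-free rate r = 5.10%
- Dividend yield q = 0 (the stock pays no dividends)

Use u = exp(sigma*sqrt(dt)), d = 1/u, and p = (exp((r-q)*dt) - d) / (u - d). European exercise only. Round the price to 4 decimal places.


dt = T/N = 0.166667
u = exp(sigma*sqrt(dt)) = 1.262005; d = 1/u = 0.792390
p = (exp((r-q)*dt) - d) / (u - d) = 0.460263
Discount per step: exp(-r*dt) = 0.991536
Stock lattice S(k, i) with i counting down-moves:
  k=0: S(0,0) = 55.1900
  k=1: S(1,0) = 69.6500; S(1,1) = 43.7320
  k=2: S(2,0) = 87.8987; S(2,1) = 55.1900; S(2,2) = 34.6528
  k=3: S(3,0) = 110.9286; S(3,1) = 69.6500; S(3,2) = 43.7320; S(3,3) = 27.4585
Terminal payoffs V(N, i) = max(S_T - K, 0):
  V(3,0) = 47.478556; V(3,1) = 6.200042; V(3,2) = 0.000000; V(3,3) = 0.000000
Backward induction: V(k, i) = exp(-r*dt) * [p * V(k+1, i) + (1-p) * V(k+1, i+1)].
  V(2,0) = exp(-r*dt) * [p*47.478556 + (1-p)*6.200042] = 24.985723
  V(2,1) = exp(-r*dt) * [p*6.200042 + (1-p)*0.000000] = 2.829496
  V(2,2) = exp(-r*dt) * [p*0.000000 + (1-p)*0.000000] = 0.000000
  V(1,0) = exp(-r*dt) * [p*24.985723 + (1-p)*2.829496] = 12.916921
  V(1,1) = exp(-r*dt) * [p*2.829496 + (1-p)*0.000000] = 1.291289
  V(0,0) = exp(-r*dt) * [p*12.916921 + (1-p)*1.291289] = 6.585916

Answer: Price = V(0,0) = 6.5859


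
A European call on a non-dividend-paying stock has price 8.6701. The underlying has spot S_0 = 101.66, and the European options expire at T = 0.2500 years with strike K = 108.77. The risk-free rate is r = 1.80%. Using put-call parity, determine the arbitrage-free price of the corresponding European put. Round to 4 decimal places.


Put-call parity: C - P = S_0 * exp(-qT) - K * exp(-rT).
S_0 * exp(-qT) = 101.6600 * 1.00000000 = 101.66000000
K * exp(-rT) = 108.7700 * 0.99551011 = 108.28163465
P = C - S*exp(-qT) + K*exp(-rT)
P = 8.6701 - 101.66000000 + 108.28163465 = 15.2917

Answer: Put price = 15.2917


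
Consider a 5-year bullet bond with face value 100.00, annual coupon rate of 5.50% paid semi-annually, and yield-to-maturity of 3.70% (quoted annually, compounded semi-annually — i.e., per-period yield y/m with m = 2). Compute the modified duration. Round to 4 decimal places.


Coupon per period c = face * coupon_rate / m = 2.750000
Periods per year m = 2; per-period yield y/m = 0.018500
Number of cashflows N = 10
Cashflows (t years, CF_t, discount factor 1/(1+y/m)^(m*t), PV):
  t = 0.5000: CF_t = 2.750000, DF = 0.981836, PV = 2.700049
  t = 1.0000: CF_t = 2.750000, DF = 0.964002, PV = 2.651005
  t = 1.5000: CF_t = 2.750000, DF = 0.946492, PV = 2.602853
  t = 2.0000: CF_t = 2.750000, DF = 0.929300, PV = 2.555575
  t = 2.5000: CF_t = 2.750000, DF = 0.912420, PV = 2.509155
  t = 3.0000: CF_t = 2.750000, DF = 0.895847, PV = 2.463579
  t = 3.5000: CF_t = 2.750000, DF = 0.879575, PV = 2.418831
  t = 4.0000: CF_t = 2.750000, DF = 0.863598, PV = 2.374895
  t = 4.5000: CF_t = 2.750000, DF = 0.847912, PV = 2.331758
  t = 5.0000: CF_t = 102.750000, DF = 0.832510, PV = 85.540443
Price P = sum_t PV_t = 108.148143
First compute Macaulay numerator sum_t t * PV_t:
  t * PV_t at t = 0.5000: 1.350025
  t * PV_t at t = 1.0000: 2.651005
  t * PV_t at t = 1.5000: 3.904279
  t * PV_t at t = 2.0000: 5.111149
  t * PV_t at t = 2.5000: 6.272888
  t * PV_t at t = 3.0000: 7.390737
  t * PV_t at t = 3.5000: 8.465907
  t * PV_t at t = 4.0000: 9.499580
  t * PV_t at t = 4.5000: 10.492909
  t * PV_t at t = 5.0000: 427.702217
Macaulay duration D = 482.840697 / 108.148143 = 4.464623
Modified duration = D / (1 + y/m) = 4.464623 / (1 + 0.018500) = 4.383528

Answer: Modified duration = 4.3835


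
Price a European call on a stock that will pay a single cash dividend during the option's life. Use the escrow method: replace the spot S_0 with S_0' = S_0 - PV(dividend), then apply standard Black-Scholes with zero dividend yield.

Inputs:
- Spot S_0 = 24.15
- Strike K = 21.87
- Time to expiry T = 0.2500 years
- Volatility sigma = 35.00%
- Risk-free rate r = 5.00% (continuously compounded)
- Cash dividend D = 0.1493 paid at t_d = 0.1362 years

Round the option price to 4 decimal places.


PV(D) = D * exp(-r * t_d) = 0.1493 * 0.99321314 = 0.14828672
S_0' = S_0 - PV(D) = 24.1500 - 0.14828672 = 24.00171328
d1 = (ln(S_0'/K) + (r + sigma^2/2)*T) / (sigma*sqrt(T)) = 0.69041074
d2 = d1 - sigma*sqrt(T) = 0.51541074
exp(-rT) = 0.98757780
N(d1) = 0.75503204; N(d2) = 0.69686699
C = S_0' * N(d1) - K * exp(-rT) * N(d2) = 24.00171328 * 0.75503204 - 21.8700 * 0.98757780 * 0.69686699 = 3.0709

Answer: Price = 3.0709


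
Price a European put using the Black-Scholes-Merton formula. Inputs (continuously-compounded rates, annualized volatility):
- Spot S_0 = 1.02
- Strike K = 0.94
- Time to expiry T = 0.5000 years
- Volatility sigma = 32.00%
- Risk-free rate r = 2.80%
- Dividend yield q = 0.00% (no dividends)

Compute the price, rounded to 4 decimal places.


d1 = (ln(S/K) + (r - q + 0.5*sigma^2) * T) / (sigma * sqrt(T)) = 0.53597824
d2 = d1 - sigma * sqrt(T) = 0.30970407
exp(-rT) = 0.98609754; exp(-qT) = 1.00000000
P = K * exp(-rT) * N(-d2) - S_0 * exp(-qT) * N(-d1)
N(-d1) = 0.29598680; N(-d2) = 0.37839300
P = 0.9400 * 0.98609754 * 0.37839300 - 1.0200 * 1.00000000 * 0.29598680 = 0.0488

Answer: Price = 0.0488


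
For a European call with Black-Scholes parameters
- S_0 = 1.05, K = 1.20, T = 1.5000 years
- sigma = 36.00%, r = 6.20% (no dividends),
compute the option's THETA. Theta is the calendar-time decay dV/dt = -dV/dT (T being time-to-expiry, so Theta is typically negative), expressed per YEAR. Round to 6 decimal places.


d1 = 0.1285270116; d2 = -0.3123811421
phi(d1) = 0.3956607489; exp(-qT) = 1.0000000000; exp(-rT) = 0.9111935003
Theta = -S*exp(-qT)*phi(d1)*sigma/(2*sqrt(T)) - r*K*exp(-rT)*N(d2) + q*S*exp(-qT)*N(d1)
N(d1) = 0.5511340383; N(d2) = 0.3773754401; sqrt(T) = 1.2247448714
Term 1 = -1.0500 * 1.0000000000 * 0.3956607489 * 0.3600 / (2 * 1.2247448714) = -0.0610575176
Term 2 = -0.0620 * 1.2000 * 0.9111935003 * 0.3773754401 = -0.0255833364
Term 3 = 0 (no dividend yield, q = 0)
Theta = -0.0610575176 + (-0.0255833364) + (0.0000000000) = -0.086641

Answer: Theta = -0.086641


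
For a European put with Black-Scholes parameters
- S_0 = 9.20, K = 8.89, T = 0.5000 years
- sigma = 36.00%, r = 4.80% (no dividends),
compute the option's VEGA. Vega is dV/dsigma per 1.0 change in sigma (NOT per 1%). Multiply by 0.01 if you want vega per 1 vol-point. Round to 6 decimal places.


d1 = 0.3562106764; d2 = 0.1016522352
phi(d1) = 0.3744183379; exp(-qT) = 1.0000000000; exp(-rT) = 0.9762857098
Vega = S * exp(-qT) * phi(d1) * sqrt(T) = 9.2000 * 1.0000000000 * 0.3744183379 * 0.7071067812 = 2.435734

Answer: Vega = 2.435734


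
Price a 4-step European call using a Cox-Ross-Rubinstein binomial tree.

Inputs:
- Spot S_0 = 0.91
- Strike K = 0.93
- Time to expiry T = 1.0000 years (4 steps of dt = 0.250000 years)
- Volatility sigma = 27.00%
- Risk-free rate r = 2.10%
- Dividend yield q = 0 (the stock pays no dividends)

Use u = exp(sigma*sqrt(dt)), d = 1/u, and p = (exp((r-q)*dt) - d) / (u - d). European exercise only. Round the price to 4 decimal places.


dt = T/N = 0.250000
u = exp(sigma*sqrt(dt)) = 1.144537; d = 1/u = 0.873716
p = (exp((r-q)*dt) - d) / (u - d) = 0.485738
Discount per step: exp(-r*dt) = 0.994764
Stock lattice S(k, i) with i counting down-moves:
  k=0: S(0,0) = 0.9100
  k=1: S(1,0) = 1.0415; S(1,1) = 0.7951
  k=2: S(2,0) = 1.1921; S(2,1) = 0.9100; S(2,2) = 0.6947
  k=3: S(3,0) = 1.3644; S(3,1) = 1.0415; S(3,2) = 0.7951; S(3,3) = 0.6069
  k=4: S(4,0) = 1.5616; S(4,1) = 1.1921; S(4,2) = 0.9100; S(4,3) = 0.6947; S(4,4) = 0.5303
Terminal payoffs V(N, i) = max(S_T - K, 0):
  V(4,0) = 0.631566; V(4,1) = 0.262068; V(4,2) = 0.000000; V(4,3) = 0.000000; V(4,4) = 0.000000
Backward induction: V(k, i) = exp(-r*dt) * [p * V(k+1, i) + (1-p) * V(k+1, i+1)].
  V(3,0) = exp(-r*dt) * [p*0.631566 + (1-p)*0.262068] = 0.439235
  V(3,1) = exp(-r*dt) * [p*0.262068 + (1-p)*0.000000] = 0.126630
  V(3,2) = exp(-r*dt) * [p*0.000000 + (1-p)*0.000000] = 0.000000
  V(3,3) = exp(-r*dt) * [p*0.000000 + (1-p)*0.000000] = 0.000000
  V(2,0) = exp(-r*dt) * [p*0.439235 + (1-p)*0.126630] = 0.277016
  V(2,1) = exp(-r*dt) * [p*0.126630 + (1-p)*0.000000] = 0.061187
  V(2,2) = exp(-r*dt) * [p*0.000000 + (1-p)*0.000000] = 0.000000
  V(1,0) = exp(-r*dt) * [p*0.277016 + (1-p)*0.061187] = 0.165154
  V(1,1) = exp(-r*dt) * [p*0.061187 + (1-p)*0.000000] = 0.029565
  V(0,0) = exp(-r*dt) * [p*0.165154 + (1-p)*0.029565] = 0.094926

Answer: Price = V(0,0) = 0.0949


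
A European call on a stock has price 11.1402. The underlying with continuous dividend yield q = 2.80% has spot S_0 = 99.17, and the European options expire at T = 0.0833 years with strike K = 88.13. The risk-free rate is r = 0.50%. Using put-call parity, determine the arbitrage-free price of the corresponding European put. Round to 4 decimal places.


Answer: Put price = 0.2945

Derivation:
Put-call parity: C - P = S_0 * exp(-qT) - K * exp(-rT).
S_0 * exp(-qT) = 99.1700 * 0.99767032 = 98.93896543
K * exp(-rT) = 88.1300 * 0.99958359 = 88.09330150
P = C - S*exp(-qT) + K*exp(-rT)
P = 11.1402 - 98.93896543 + 88.09330150 = 0.2945


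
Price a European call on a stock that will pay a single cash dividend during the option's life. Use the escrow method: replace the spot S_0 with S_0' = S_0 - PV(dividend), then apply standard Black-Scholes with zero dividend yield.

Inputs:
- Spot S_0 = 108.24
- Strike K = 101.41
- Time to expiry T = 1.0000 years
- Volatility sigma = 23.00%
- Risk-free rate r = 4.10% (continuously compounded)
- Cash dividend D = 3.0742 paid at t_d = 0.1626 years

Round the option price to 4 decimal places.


Answer: Price = 13.7155

Derivation:
PV(D) = D * exp(-r * t_d) = 3.0742 * 0.99335557 = 3.05377370
S_0' = S_0 - PV(D) = 108.2400 - 3.05377370 = 105.18622630
d1 = (ln(S_0'/K) + (r + sigma^2/2)*T) / (sigma*sqrt(T)) = 0.45222025
d2 = d1 - sigma*sqrt(T) = 0.22222025
exp(-rT) = 0.95982913
N(d1) = 0.67444484; N(d2) = 0.58792878
C = S_0' * N(d1) - K * exp(-rT) * N(d2) = 105.18622630 * 0.67444484 - 101.4100 * 0.95982913 * 0.58792878 = 13.7155


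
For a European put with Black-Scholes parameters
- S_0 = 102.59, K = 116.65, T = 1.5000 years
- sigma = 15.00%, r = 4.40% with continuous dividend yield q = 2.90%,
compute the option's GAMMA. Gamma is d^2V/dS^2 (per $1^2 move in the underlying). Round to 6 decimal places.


d1 = -0.4847950429; d2 = -0.6685067736
phi(d1) = 0.3547110906; exp(-qT) = 0.9574325541; exp(-rT) = 0.9361308643
Gamma = exp(-qT) * phi(d1) / (S * sigma * sqrt(T)) = 0.9574325541 * 0.3547110906 / (102.5900 * 0.1500 * 1.2247448714) = 0.018019

Answer: Gamma = 0.018019


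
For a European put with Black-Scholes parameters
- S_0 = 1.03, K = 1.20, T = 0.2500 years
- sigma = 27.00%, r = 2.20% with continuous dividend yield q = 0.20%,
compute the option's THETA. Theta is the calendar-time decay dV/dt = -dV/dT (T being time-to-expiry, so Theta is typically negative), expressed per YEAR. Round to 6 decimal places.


Answer: Theta = -0.044150

Derivation:
d1 = -1.0270389226; d2 = -1.1620389226
phi(d1) = 0.2354296803; exp(-qT) = 0.9995001250; exp(-rT) = 0.9945150973
Theta = -S*exp(-qT)*phi(d1)*sigma/(2*sqrt(T)) + r*K*exp(-rT)*N(-d2) - q*S*exp(-qT)*N(-d1)
N(-d1) = 0.8477989317; N(-d2) = 0.8773901725; sqrt(T) = 0.5000000000
Term 1 = -1.0300 * 0.9995001250 * 0.2354296803 * 0.2700 / (2 * 0.5000000000) = -0.0654402658
Term 2 = 0.0220 * 1.2000 * 0.9945150973 * 0.8773901725 = 0.0230360532
Term 3 = -0.0020 * 1.0300 * 0.9995001250 * 0.8477989317 = -0.0017455928
Theta = -0.0654402658 + (0.0230360532) + (-0.0017455928) = -0.044150


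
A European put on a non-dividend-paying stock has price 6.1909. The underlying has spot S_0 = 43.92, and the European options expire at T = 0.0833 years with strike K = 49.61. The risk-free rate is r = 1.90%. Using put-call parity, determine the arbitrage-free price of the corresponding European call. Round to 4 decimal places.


Put-call parity: C - P = S_0 * exp(-qT) - K * exp(-rT).
S_0 * exp(-qT) = 43.9200 * 1.00000000 = 43.92000000
K * exp(-rT) = 49.6100 * 0.99841855 = 49.53154436
C = P + S*exp(-qT) - K*exp(-rT)
C = 6.1909 + 43.92000000 - 49.53154436 = 0.5794

Answer: Call price = 0.5794


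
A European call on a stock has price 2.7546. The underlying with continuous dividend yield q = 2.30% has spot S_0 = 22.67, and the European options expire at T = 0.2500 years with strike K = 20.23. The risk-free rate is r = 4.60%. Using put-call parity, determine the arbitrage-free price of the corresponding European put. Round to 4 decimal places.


Answer: Put price = 0.2133

Derivation:
Put-call parity: C - P = S_0 * exp(-qT) - K * exp(-rT).
S_0 * exp(-qT) = 22.6700 * 0.99426650 = 22.54002155
K * exp(-rT) = 20.2300 * 0.98856587 = 19.99868760
P = C - S*exp(-qT) + K*exp(-rT)
P = 2.7546 - 22.54002155 + 19.99868760 = 0.2133


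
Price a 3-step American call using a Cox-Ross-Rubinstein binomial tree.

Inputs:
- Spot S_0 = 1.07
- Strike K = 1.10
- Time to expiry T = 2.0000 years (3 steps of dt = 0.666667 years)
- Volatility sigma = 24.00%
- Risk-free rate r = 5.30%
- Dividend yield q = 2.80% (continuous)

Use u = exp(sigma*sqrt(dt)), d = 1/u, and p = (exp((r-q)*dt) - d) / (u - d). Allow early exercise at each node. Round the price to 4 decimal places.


dt = T/N = 0.666667
u = exp(sigma*sqrt(dt)) = 1.216477; d = 1/u = 0.822046
p = (exp((r-q)*dt) - d) / (u - d) = 0.493775
Discount per step: exp(-r*dt) = 0.965284
Stock lattice S(k, i) with i counting down-moves:
  k=0: S(0,0) = 1.0700
  k=1: S(1,0) = 1.3016; S(1,1) = 0.8796
  k=2: S(2,0) = 1.5834; S(2,1) = 1.0700; S(2,2) = 0.7231
  k=3: S(3,0) = 1.9262; S(3,1) = 1.3016; S(3,2) = 0.8796; S(3,3) = 0.5944
Terminal payoffs V(N, i) = max(S_T - K, 0):
  V(3,0) = 0.826175; V(3,1) = 0.201631; V(3,2) = 0.000000; V(3,3) = 0.000000
Backward induction: V(k, i) = exp(-r*dt) * [p * V(k+1, i) + (1-p) * V(k+1, i+1)]; then take max(V_cont, immediate exercise) for American.
  V(2,0) = exp(-r*dt) * [p*0.826175 + (1-p)*0.201631] = 0.492309; exercise = 0.483404; V(2,0) = max -> 0.492309
  V(2,1) = exp(-r*dt) * [p*0.201631 + (1-p)*0.000000] = 0.096104; exercise = 0.000000; V(2,1) = max -> 0.096104
  V(2,2) = exp(-r*dt) * [p*0.000000 + (1-p)*0.000000] = 0.000000; exercise = 0.000000; V(2,2) = max -> 0.000000
  V(1,0) = exp(-r*dt) * [p*0.492309 + (1-p)*0.096104] = 0.281612; exercise = 0.201631; V(1,0) = max -> 0.281612
  V(1,1) = exp(-r*dt) * [p*0.096104 + (1-p)*0.000000] = 0.045806; exercise = 0.000000; V(1,1) = max -> 0.045806
  V(0,0) = exp(-r*dt) * [p*0.281612 + (1-p)*0.045806] = 0.156609; exercise = 0.000000; V(0,0) = max -> 0.156609

Answer: Price = V(0,0) = 0.1566


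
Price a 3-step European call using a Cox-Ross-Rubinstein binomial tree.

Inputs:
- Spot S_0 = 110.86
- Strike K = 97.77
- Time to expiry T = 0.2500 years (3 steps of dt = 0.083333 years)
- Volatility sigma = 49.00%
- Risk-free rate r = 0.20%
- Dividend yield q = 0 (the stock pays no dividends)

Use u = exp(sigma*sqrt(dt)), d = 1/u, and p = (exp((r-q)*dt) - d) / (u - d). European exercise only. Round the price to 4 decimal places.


dt = T/N = 0.083333
u = exp(sigma*sqrt(dt)) = 1.151944; d = 1/u = 0.868098
p = (exp((r-q)*dt) - d) / (u - d) = 0.465283
Discount per step: exp(-r*dt) = 0.999833
Stock lattice S(k, i) with i counting down-moves:
  k=0: S(0,0) = 110.8600
  k=1: S(1,0) = 127.7045; S(1,1) = 96.2373
  k=2: S(2,0) = 147.1084; S(2,1) = 110.8600; S(2,2) = 83.5434
  k=3: S(3,0) = 169.4606; S(3,1) = 127.7045; S(3,2) = 96.2373; S(3,3) = 72.5239
Terminal payoffs V(N, i) = max(S_T - K, 0):
  V(3,0) = 71.690624; V(3,1) = 29.934495; V(3,2) = 0.000000; V(3,3) = 0.000000
Backward induction: V(k, i) = exp(-r*dt) * [p * V(k+1, i) + (1-p) * V(k+1, i+1)].
  V(2,0) = exp(-r*dt) * [p*71.690624 + (1-p)*29.934495] = 49.354700
  V(2,1) = exp(-r*dt) * [p*29.934495 + (1-p)*0.000000] = 13.925701
  V(2,2) = exp(-r*dt) * [p*0.000000 + (1-p)*0.000000] = 0.000000
  V(1,0) = exp(-r*dt) * [p*49.354700 + (1-p)*13.925701] = 30.405157
  V(1,1) = exp(-r*dt) * [p*13.925701 + (1-p)*0.000000] = 6.478317
  V(0,0) = exp(-r*dt) * [p*30.405157 + (1-p)*6.478317] = 17.608143

Answer: Price = V(0,0) = 17.6081


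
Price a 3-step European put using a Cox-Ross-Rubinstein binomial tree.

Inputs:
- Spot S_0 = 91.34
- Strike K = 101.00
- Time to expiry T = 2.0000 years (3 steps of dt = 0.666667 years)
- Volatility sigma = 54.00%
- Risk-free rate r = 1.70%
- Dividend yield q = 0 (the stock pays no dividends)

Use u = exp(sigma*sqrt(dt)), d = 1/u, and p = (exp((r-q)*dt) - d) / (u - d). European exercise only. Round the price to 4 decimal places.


dt = T/N = 0.666667
u = exp(sigma*sqrt(dt)) = 1.554118; d = 1/u = 0.643452
p = (exp((r-q)*dt) - d) / (u - d) = 0.404040
Discount per step: exp(-r*dt) = 0.988731
Stock lattice S(k, i) with i counting down-moves:
  k=0: S(0,0) = 91.3400
  k=1: S(1,0) = 141.9531; S(1,1) = 58.7729
  k=2: S(2,0) = 220.6119; S(2,1) = 91.3400; S(2,2) = 37.8175
  k=3: S(3,0) = 342.8569; S(3,1) = 141.9531; S(3,2) = 58.7729; S(3,3) = 24.3338
Terminal payoffs V(N, i) = max(K - S_T, 0):
  V(3,0) = 0.000000; V(3,1) = 0.000000; V(3,2) = 42.227112; V(3,3) = 76.666248
Backward induction: V(k, i) = exp(-r*dt) * [p * V(k+1, i) + (1-p) * V(k+1, i+1)].
  V(2,0) = exp(-r*dt) * [p*0.000000 + (1-p)*0.000000] = 0.000000
  V(2,1) = exp(-r*dt) * [p*0.000000 + (1-p)*42.227112] = 24.882049
  V(2,2) = exp(-r*dt) * [p*42.227112 + (1-p)*76.666248] = 62.044275
  V(1,0) = exp(-r*dt) * [p*0.000000 + (1-p)*24.882049] = 14.661584
  V(1,1) = exp(-r*dt) * [p*24.882049 + (1-p)*62.044275] = 46.499242
  V(0,0) = exp(-r*dt) * [p*14.661584 + (1-p)*46.499242] = 33.256488

Answer: Price = V(0,0) = 33.2565


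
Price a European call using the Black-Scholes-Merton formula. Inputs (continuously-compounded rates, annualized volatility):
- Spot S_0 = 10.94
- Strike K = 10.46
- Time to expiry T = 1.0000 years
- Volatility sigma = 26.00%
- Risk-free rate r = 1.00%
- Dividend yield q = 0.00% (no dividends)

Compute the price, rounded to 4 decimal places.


Answer: Price = 1.4177

Derivation:
d1 = (ln(S/K) + (r - q + 0.5*sigma^2) * T) / (sigma * sqrt(T)) = 0.34102822
d2 = d1 - sigma * sqrt(T) = 0.08102822
exp(-rT) = 0.99004983; exp(-qT) = 1.00000000
C = S_0 * exp(-qT) * N(d1) - K * exp(-rT) * N(d2)
N(d1) = 0.63345883; N(d2) = 0.53229025
C = 10.9400 * 1.00000000 * 0.63345883 - 10.4600 * 0.99004983 * 0.53229025 = 1.4177


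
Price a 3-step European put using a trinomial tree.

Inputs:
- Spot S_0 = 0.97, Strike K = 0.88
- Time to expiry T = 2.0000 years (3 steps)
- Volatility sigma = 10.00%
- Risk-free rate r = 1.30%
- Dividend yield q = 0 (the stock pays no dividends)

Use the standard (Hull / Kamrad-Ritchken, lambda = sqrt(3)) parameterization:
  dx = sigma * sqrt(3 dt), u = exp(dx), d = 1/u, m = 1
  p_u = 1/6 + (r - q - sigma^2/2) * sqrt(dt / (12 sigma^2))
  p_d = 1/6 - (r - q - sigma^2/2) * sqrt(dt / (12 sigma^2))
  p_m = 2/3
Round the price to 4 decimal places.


Answer: Price = V(0,0) = 0.0148

Derivation:
dt = T/N = 0.666667; dx = sigma*sqrt(3*dt) = 0.141421
u = exp(dx) = 1.151910; d = 1/u = 0.868123
p_u = 0.185523, p_m = 0.666667, p_d = 0.147810
Discount per step: exp(-r*dt) = 0.991371
Stock lattice S(k, j) with j the centered position index:
  k=0: S(0,+0) = 0.9700
  k=1: S(1,-1) = 0.8421; S(1,+0) = 0.9700; S(1,+1) = 1.1174
  k=2: S(2,-2) = 0.7310; S(2,-1) = 0.8421; S(2,+0) = 0.9700; S(2,+1) = 1.1174; S(2,+2) = 1.2871
  k=3: S(3,-3) = 0.6346; S(3,-2) = 0.7310; S(3,-1) = 0.8421; S(3,+0) = 0.9700; S(3,+1) = 1.1174; S(3,+2) = 1.2871; S(3,+3) = 1.4826
Terminal payoffs V(N, j) = max(K - S_T, 0):
  V(3,-3) = 0.245376; V(3,-2) = 0.148971; V(3,-1) = 0.037920; V(3,+0) = 0.000000; V(3,+1) = 0.000000; V(3,+2) = 0.000000; V(3,+3) = 0.000000
Backward induction: V(k, j) = exp(-r*dt) * [p_u * V(k+1, j+1) + p_m * V(k+1, j) + p_d * V(k+1, j-1)]
  V(2,-2) = exp(-r*dt) * [p_u*0.037920 + p_m*0.148971 + p_d*0.245376] = 0.141387
  V(2,-1) = exp(-r*dt) * [p_u*0.000000 + p_m*0.037920 + p_d*0.148971] = 0.046891
  V(2,+0) = exp(-r*dt) * [p_u*0.000000 + p_m*0.000000 + p_d*0.037920] = 0.005557
  V(2,+1) = exp(-r*dt) * [p_u*0.000000 + p_m*0.000000 + p_d*0.000000] = 0.000000
  V(2,+2) = exp(-r*dt) * [p_u*0.000000 + p_m*0.000000 + p_d*0.000000] = 0.000000
  V(1,-1) = exp(-r*dt) * [p_u*0.005557 + p_m*0.046891 + p_d*0.141387] = 0.052731
  V(1,+0) = exp(-r*dt) * [p_u*0.000000 + p_m*0.005557 + p_d*0.046891] = 0.010544
  V(1,+1) = exp(-r*dt) * [p_u*0.000000 + p_m*0.000000 + p_d*0.005557] = 0.000814
  V(0,+0) = exp(-r*dt) * [p_u*0.000814 + p_m*0.010544 + p_d*0.052731] = 0.014845


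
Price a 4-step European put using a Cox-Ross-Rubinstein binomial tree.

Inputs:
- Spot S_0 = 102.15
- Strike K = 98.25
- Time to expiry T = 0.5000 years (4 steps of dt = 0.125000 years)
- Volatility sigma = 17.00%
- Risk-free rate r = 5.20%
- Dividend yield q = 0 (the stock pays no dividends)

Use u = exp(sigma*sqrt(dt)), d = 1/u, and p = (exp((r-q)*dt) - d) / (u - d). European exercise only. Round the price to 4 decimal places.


Answer: Price = V(0,0) = 2.3648

Derivation:
dt = T/N = 0.125000
u = exp(sigma*sqrt(dt)) = 1.061947; d = 1/u = 0.941667
p = (exp((r-q)*dt) - d) / (u - d) = 0.539195
Discount per step: exp(-r*dt) = 0.993521
Stock lattice S(k, i) with i counting down-moves:
  k=0: S(0,0) = 102.1500
  k=1: S(1,0) = 108.4779; S(1,1) = 96.1912
  k=2: S(2,0) = 115.1978; S(2,1) = 102.1500; S(2,2) = 90.5801
  k=3: S(3,0) = 122.3339; S(3,1) = 108.4779; S(3,2) = 96.1912; S(3,3) = 85.2962
  k=4: S(4,0) = 129.9122; S(4,1) = 115.1978; S(4,2) = 102.1500; S(4,3) = 90.5801; S(4,4) = 80.3206
Terminal payoffs V(N, i) = max(K - S_T, 0):
  V(4,0) = 0.000000; V(4,1) = 0.000000; V(4,2) = 0.000000; V(4,3) = 7.669934; V(4,4) = 17.929409
Backward induction: V(k, i) = exp(-r*dt) * [p * V(k+1, i) + (1-p) * V(k+1, i+1)].
  V(3,0) = exp(-r*dt) * [p*0.000000 + (1-p)*0.000000] = 0.000000
  V(3,1) = exp(-r*dt) * [p*0.000000 + (1-p)*0.000000] = 0.000000
  V(3,2) = exp(-r*dt) * [p*0.000000 + (1-p)*7.669934] = 3.511446
  V(3,3) = exp(-r*dt) * [p*7.669934 + (1-p)*17.929409] = 12.317230
  V(2,0) = exp(-r*dt) * [p*0.000000 + (1-p)*0.000000] = 0.000000
  V(2,1) = exp(-r*dt) * [p*0.000000 + (1-p)*3.511446] = 1.607609
  V(2,2) = exp(-r*dt) * [p*3.511446 + (1-p)*12.317230] = 7.520157
  V(1,0) = exp(-r*dt) * [p*0.000000 + (1-p)*1.607609] = 0.735995
  V(1,1) = exp(-r*dt) * [p*1.607609 + (1-p)*7.520157] = 4.304074
  V(0,0) = exp(-r*dt) * [p*0.735995 + (1-p)*4.304074] = 2.364763


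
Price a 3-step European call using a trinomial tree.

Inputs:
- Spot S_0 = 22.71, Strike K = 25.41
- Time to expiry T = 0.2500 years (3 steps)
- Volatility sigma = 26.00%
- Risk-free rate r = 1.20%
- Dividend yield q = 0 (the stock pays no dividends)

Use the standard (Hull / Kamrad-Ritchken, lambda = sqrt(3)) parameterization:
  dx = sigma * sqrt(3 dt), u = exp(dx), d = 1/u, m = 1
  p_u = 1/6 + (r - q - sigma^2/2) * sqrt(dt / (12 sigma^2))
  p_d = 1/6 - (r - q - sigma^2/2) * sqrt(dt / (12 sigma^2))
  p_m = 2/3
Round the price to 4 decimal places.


Answer: Price = V(0,0) = 0.3407

Derivation:
dt = T/N = 0.083333; dx = sigma*sqrt(3*dt) = 0.130000
u = exp(dx) = 1.138828; d = 1/u = 0.878095
p_u = 0.159679, p_m = 0.666667, p_d = 0.173654
Discount per step: exp(-r*dt) = 0.999000
Stock lattice S(k, j) with j the centered position index:
  k=0: S(0,+0) = 22.7100
  k=1: S(1,-1) = 19.9415; S(1,+0) = 22.7100; S(1,+1) = 25.8628
  k=2: S(2,-2) = 17.5106; S(2,-1) = 19.9415; S(2,+0) = 22.7100; S(2,+1) = 25.8628; S(2,+2) = 29.4533
  k=3: S(3,-3) = 15.3760; S(3,-2) = 17.5106; S(3,-1) = 19.9415; S(3,+0) = 22.7100; S(3,+1) = 25.8628; S(3,+2) = 29.4533; S(3,+3) = 33.5422
Terminal payoffs V(N, j) = max(S_T - K, 0):
  V(3,-3) = 0.000000; V(3,-2) = 0.000000; V(3,-1) = 0.000000; V(3,+0) = 0.000000; V(3,+1) = 0.452793; V(3,+2) = 4.043282; V(3,+3) = 8.132234
Backward induction: V(k, j) = exp(-r*dt) * [p_u * V(k+1, j+1) + p_m * V(k+1, j) + p_d * V(k+1, j-1)]
  V(2,-2) = exp(-r*dt) * [p_u*0.000000 + p_m*0.000000 + p_d*0.000000] = 0.000000
  V(2,-1) = exp(-r*dt) * [p_u*0.000000 + p_m*0.000000 + p_d*0.000000] = 0.000000
  V(2,+0) = exp(-r*dt) * [p_u*0.452793 + p_m*0.000000 + p_d*0.000000] = 0.072229
  V(2,+1) = exp(-r*dt) * [p_u*4.043282 + p_m*0.452793 + p_d*0.000000] = 0.946544
  V(2,+2) = exp(-r*dt) * [p_u*8.132234 + p_m*4.043282 + p_d*0.452793] = 4.068631
  V(1,-1) = exp(-r*dt) * [p_u*0.072229 + p_m*0.000000 + p_d*0.000000] = 0.011522
  V(1,+0) = exp(-r*dt) * [p_u*0.946544 + p_m*0.072229 + p_d*0.000000] = 0.199097
  V(1,+1) = exp(-r*dt) * [p_u*4.068631 + p_m*0.946544 + p_d*0.072229] = 1.291957
  V(0,+0) = exp(-r*dt) * [p_u*1.291957 + p_m*0.199097 + p_d*0.011522] = 0.340691


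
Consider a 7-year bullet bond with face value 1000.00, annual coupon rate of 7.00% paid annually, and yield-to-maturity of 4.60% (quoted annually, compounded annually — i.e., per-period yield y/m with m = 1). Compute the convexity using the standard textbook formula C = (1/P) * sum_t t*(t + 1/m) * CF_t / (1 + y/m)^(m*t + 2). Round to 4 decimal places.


Coupon per period c = face * coupon_rate / m = 70.000000
Periods per year m = 1; per-period yield y/m = 0.046000
Number of cashflows N = 7
Cashflows (t years, CF_t, discount factor 1/(1+y/m)^(m*t), PV):
  t = 1.0000: CF_t = 70.000000, DF = 0.956023, PV = 66.921606
  t = 2.0000: CF_t = 70.000000, DF = 0.913980, PV = 63.978591
  t = 3.0000: CF_t = 70.000000, DF = 0.873786, PV = 61.165001
  t = 4.0000: CF_t = 70.000000, DF = 0.835359, PV = 58.475144
  t = 5.0000: CF_t = 70.000000, DF = 0.798623, PV = 55.903580
  t = 6.0000: CF_t = 70.000000, DF = 0.763501, PV = 53.445105
  t = 7.0000: CF_t = 1070.000000, DF = 0.729925, PV = 781.019696
Price P = sum_t PV_t = 1140.908722
Convexity numerator sum_t t*(t + 1/m) * CF_t / (1+y/m)^(m*t + 2):
  t = 1.0000: term = 122.330002
  t = 2.0000: term = 350.850866
  t = 3.0000: term = 670.842955
  t = 4.0000: term = 1068.902096
  t = 5.0000: term = 1532.842393
  t = 6.0000: term = 2051.605498
  t = 7.0000: term = 39974.831694
Convexity = (1/P) * sum = 45772.205503 / 1140.908722 = 40.119078

Answer: Convexity = 40.1191


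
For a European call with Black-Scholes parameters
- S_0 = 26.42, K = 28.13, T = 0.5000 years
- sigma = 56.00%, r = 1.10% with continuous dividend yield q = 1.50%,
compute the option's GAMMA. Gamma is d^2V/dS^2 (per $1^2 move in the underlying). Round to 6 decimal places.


d1 = 0.0345590272; d2 = -0.3614207703
phi(d1) = 0.3987041179; exp(-qT) = 0.9925280548; exp(-rT) = 0.9945150973
Gamma = exp(-qT) * phi(d1) / (S * sigma * sqrt(T)) = 0.9925280548 * 0.3987041179 / (26.4200 * 0.5600 * 0.7071067812) = 0.037826

Answer: Gamma = 0.037826


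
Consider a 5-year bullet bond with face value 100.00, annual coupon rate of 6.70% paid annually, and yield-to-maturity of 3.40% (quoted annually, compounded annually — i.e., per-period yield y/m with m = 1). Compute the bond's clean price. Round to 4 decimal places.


Coupon per period c = face * coupon_rate / m = 6.700000
Periods per year m = 1; per-period yield y/m = 0.034000
Number of cashflows N = 5
Cashflows (t years, CF_t, discount factor 1/(1+y/m)^(m*t), PV):
  t = 1.0000: CF_t = 6.700000, DF = 0.967118, PV = 6.479691
  t = 2.0000: CF_t = 6.700000, DF = 0.935317, PV = 6.266625
  t = 3.0000: CF_t = 6.700000, DF = 0.904562, PV = 6.060566
  t = 4.0000: CF_t = 6.700000, DF = 0.874818, PV = 5.861282
  t = 5.0000: CF_t = 106.700000, DF = 0.846052, PV = 90.273800
Price P = sum_t PV_t = 114.941965

Answer: Price = 114.9420


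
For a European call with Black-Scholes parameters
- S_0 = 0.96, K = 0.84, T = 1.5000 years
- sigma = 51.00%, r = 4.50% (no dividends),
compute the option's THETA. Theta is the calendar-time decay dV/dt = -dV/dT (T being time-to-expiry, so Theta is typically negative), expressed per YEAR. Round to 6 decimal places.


d1 = 0.6341559123; d2 = 0.0095360279
phi(d1) = 0.3262747720; exp(-qT) = 1.0000000000; exp(-rT) = 0.9347277206
Theta = -S*exp(-qT)*phi(d1)*sigma/(2*sqrt(T)) - r*K*exp(-rT)*N(d2) + q*S*exp(-qT)*N(d1)
N(d1) = 0.7370104617; N(d2) = 0.5038042670; sqrt(T) = 1.2247448714
Term 1 = -0.9600 * 1.0000000000 * 0.3262747720 * 0.5100 / (2 * 1.2247448714) = -0.0652152673
Term 2 = -0.0450 * 0.8400 * 0.9347277206 * 0.5038042670 = -0.0178007690
Term 3 = 0 (no dividend yield, q = 0)
Theta = -0.0652152673 + (-0.0178007690) + (0.0000000000) = -0.083016

Answer: Theta = -0.083016


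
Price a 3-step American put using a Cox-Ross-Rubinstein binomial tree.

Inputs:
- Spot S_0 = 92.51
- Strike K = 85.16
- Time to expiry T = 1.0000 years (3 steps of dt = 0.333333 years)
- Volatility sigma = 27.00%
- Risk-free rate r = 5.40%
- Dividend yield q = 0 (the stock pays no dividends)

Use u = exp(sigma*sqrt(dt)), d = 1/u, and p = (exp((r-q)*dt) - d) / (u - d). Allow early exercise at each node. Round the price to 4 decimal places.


Answer: Price = V(0,0) = 5.2531

Derivation:
dt = T/N = 0.333333
u = exp(sigma*sqrt(dt)) = 1.168691; d = 1/u = 0.855658
p = (exp((r-q)*dt) - d) / (u - d) = 0.519130
Discount per step: exp(-r*dt) = 0.982161
Stock lattice S(k, i) with i counting down-moves:
  k=0: S(0,0) = 92.5100
  k=1: S(1,0) = 108.1156; S(1,1) = 79.1569
  k=2: S(2,0) = 126.3538; S(2,1) = 92.5100; S(2,2) = 67.7312
  k=3: S(3,0) = 147.6686; S(3,1) = 108.1156; S(3,2) = 79.1569; S(3,3) = 57.9548
Terminal payoffs V(N, i) = max(K - S_T, 0):
  V(3,0) = 0.000000; V(3,1) = 0.000000; V(3,2) = 6.003083; V(3,3) = 27.205221
Backward induction: V(k, i) = exp(-r*dt) * [p * V(k+1, i) + (1-p) * V(k+1, i+1)]; then take max(V_cont, immediate exercise) for American.
  V(2,0) = exp(-r*dt) * [p*0.000000 + (1-p)*0.000000] = 0.000000; exercise = 0.000000; V(2,0) = max -> 0.000000
  V(2,1) = exp(-r*dt) * [p*0.000000 + (1-p)*6.003083] = 2.835206; exercise = 0.000000; V(2,1) = max -> 2.835206
  V(2,2) = exp(-r*dt) * [p*6.003083 + (1-p)*27.205221] = 15.909588; exercise = 17.428755; V(2,2) = max -> 17.428755
  V(1,0) = exp(-r*dt) * [p*0.000000 + (1-p)*2.835206] = 1.339044; exercise = 0.000000; V(1,0) = max -> 1.339044
  V(1,1) = exp(-r*dt) * [p*2.835206 + (1-p)*17.428755] = 9.677041; exercise = 6.003083; V(1,1) = max -> 9.677041
  V(0,0) = exp(-r*dt) * [p*1.339044 + (1-p)*9.677041] = 5.253124; exercise = 0.000000; V(0,0) = max -> 5.253124


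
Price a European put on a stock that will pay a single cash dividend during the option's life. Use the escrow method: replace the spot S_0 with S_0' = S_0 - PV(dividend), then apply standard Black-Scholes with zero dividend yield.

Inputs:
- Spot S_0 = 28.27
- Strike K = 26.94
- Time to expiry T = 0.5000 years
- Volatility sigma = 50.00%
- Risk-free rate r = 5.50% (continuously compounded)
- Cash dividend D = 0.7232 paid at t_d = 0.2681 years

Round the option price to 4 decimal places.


PV(D) = D * exp(-r * t_d) = 0.7232 * 0.98536268 = 0.71261429
S_0' = S_0 - PV(D) = 28.2700 - 0.71261429 = 27.55738571
d1 = (ln(S_0'/K) + (r + sigma^2/2)*T) / (sigma*sqrt(T)) = 0.31864611
d2 = d1 - sigma*sqrt(T) = -0.03490728
exp(-rT) = 0.97287468
N(-d1) = 0.37499744; N(-d2) = 0.51392316
P = K * exp(-rT) * N(-d2) - S_0' * N(-d1) = 26.9400 * 0.97287468 * 0.51392316 - 27.55738571 * 0.37499744 = 3.1356

Answer: Price = 3.1356


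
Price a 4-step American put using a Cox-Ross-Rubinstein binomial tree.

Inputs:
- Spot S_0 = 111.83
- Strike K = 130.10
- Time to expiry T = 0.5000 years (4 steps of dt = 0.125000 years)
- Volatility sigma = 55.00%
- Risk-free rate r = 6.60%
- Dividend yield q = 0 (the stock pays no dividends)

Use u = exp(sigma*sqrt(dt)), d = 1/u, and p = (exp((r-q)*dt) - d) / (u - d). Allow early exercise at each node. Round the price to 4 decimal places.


dt = T/N = 0.125000
u = exp(sigma*sqrt(dt)) = 1.214648; d = 1/u = 0.823284
p = (exp((r-q)*dt) - d) / (u - d) = 0.472706
Discount per step: exp(-r*dt) = 0.991784
Stock lattice S(k, i) with i counting down-moves:
  k=0: S(0,0) = 111.8300
  k=1: S(1,0) = 135.8341; S(1,1) = 92.0678
  k=2: S(2,0) = 164.9906; S(2,1) = 111.8300; S(2,2) = 75.7979
  k=3: S(3,0) = 200.4055; S(3,1) = 135.8341; S(3,2) = 92.0678; S(3,3) = 62.4032
  k=4: S(4,0) = 243.4222; S(4,1) = 164.9906; S(4,2) = 111.8300; S(4,3) = 75.7979; S(4,4) = 51.3756
Terminal payoffs V(N, i) = max(K - S_T, 0):
  V(4,0) = 0.000000; V(4,1) = 0.000000; V(4,2) = 18.270000; V(4,3) = 54.302059; V(4,4) = 78.724449
Backward induction: V(k, i) = exp(-r*dt) * [p * V(k+1, i) + (1-p) * V(k+1, i+1)]; then take max(V_cont, immediate exercise) for American.
  V(3,0) = exp(-r*dt) * [p*0.000000 + (1-p)*0.000000] = 0.000000; exercise = 0.000000; V(3,0) = max -> 0.000000
  V(3,1) = exp(-r*dt) * [p*0.000000 + (1-p)*18.270000] = 9.554505; exercise = 0.000000; V(3,1) = max -> 9.554505
  V(3,2) = exp(-r*dt) * [p*18.270000 + (1-p)*54.302059] = 36.963269; exercise = 38.032178; V(3,2) = max -> 38.032178
  V(3,3) = exp(-r*dt) * [p*54.302059 + (1-p)*78.724449] = 66.627877; exercise = 67.696787; V(3,3) = max -> 67.696787
  V(2,0) = exp(-r*dt) * [p*0.000000 + (1-p)*9.554505] = 4.996637; exercise = 0.000000; V(2,0) = max -> 4.996637
  V(2,1) = exp(-r*dt) * [p*9.554505 + (1-p)*38.032178] = 24.368729; exercise = 18.270000; V(2,1) = max -> 24.368729
  V(2,2) = exp(-r*dt) * [p*38.032178 + (1-p)*67.696787] = 53.233149; exercise = 54.302059; V(2,2) = max -> 54.302059
  V(1,0) = exp(-r*dt) * [p*4.996637 + (1-p)*24.368729] = 15.086441; exercise = 0.000000; V(1,0) = max -> 15.086441
  V(1,1) = exp(-r*dt) * [p*24.368729 + (1-p)*54.302059] = 39.822490; exercise = 38.032178; V(1,1) = max -> 39.822490
  V(0,0) = exp(-r*dt) * [p*15.086441 + (1-p)*39.822490] = 27.898489; exercise = 18.270000; V(0,0) = max -> 27.898489

Answer: Price = V(0,0) = 27.8985


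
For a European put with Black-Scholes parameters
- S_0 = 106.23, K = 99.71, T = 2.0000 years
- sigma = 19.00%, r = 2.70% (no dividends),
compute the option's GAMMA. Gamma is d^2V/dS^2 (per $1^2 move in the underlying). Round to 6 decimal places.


d1 = 0.5710467158; d2 = 0.3023461390
phi(d1) = 0.3389218568; exp(-qT) = 1.0000000000; exp(-rT) = 0.9474321065
Gamma = exp(-qT) * phi(d1) / (S * sigma * sqrt(T)) = 1.0000000000 * 0.3389218568 / (106.2300 * 0.1900 * 1.4142135624) = 0.011874

Answer: Gamma = 0.011874


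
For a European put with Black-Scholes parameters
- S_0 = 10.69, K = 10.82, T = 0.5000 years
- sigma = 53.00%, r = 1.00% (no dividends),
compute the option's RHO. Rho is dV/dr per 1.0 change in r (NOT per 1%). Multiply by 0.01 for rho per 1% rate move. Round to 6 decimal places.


d1 = 0.1684713969; d2 = -0.2062951971
phi(d1) = 0.3933207513; exp(-qT) = 1.0000000000; exp(-rT) = 0.9950124792
N(-d2) = 0.5817198350
Rho = -K*T*exp(-rT)*N(-d2) = -10.8200 * 0.5000 * 0.9950124792 * 0.5817198350 = -3.131408

Answer: Rho = -3.131408


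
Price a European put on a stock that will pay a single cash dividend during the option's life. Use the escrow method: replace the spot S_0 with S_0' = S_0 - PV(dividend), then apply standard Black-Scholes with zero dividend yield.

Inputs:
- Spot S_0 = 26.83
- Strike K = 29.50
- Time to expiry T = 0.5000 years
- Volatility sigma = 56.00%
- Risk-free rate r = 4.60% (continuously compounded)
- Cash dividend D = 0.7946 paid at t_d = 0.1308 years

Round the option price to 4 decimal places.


PV(D) = D * exp(-r * t_d) = 0.7946 * 0.99400126 = 0.78983340
S_0' = S_0 - PV(D) = 26.8300 - 0.78983340 = 26.04016660
d1 = (ln(S_0'/K) + (r + sigma^2/2)*T) / (sigma*sqrt(T)) = -0.05896778
d2 = d1 - sigma*sqrt(T) = -0.45494757
exp(-rT) = 0.97726248
N(-d1) = 0.52351111; N(-d2) = 0.67542652
P = K * exp(-rT) * N(-d2) - S_0' * N(-d1) = 29.5000 * 0.97726248 * 0.67542652 - 26.04016660 * 0.52351111 = 5.8397

Answer: Price = 5.8397


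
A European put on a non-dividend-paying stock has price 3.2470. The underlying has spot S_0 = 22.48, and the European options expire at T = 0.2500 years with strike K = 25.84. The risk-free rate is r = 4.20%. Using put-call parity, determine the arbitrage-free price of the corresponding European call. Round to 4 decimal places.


Put-call parity: C - P = S_0 * exp(-qT) - K * exp(-rT).
S_0 * exp(-qT) = 22.4800 * 1.00000000 = 22.48000000
K * exp(-rT) = 25.8400 * 0.98955493 = 25.57009946
C = P + S*exp(-qT) - K*exp(-rT)
C = 3.2470 + 22.48000000 - 25.57009946 = 0.1569

Answer: Call price = 0.1569


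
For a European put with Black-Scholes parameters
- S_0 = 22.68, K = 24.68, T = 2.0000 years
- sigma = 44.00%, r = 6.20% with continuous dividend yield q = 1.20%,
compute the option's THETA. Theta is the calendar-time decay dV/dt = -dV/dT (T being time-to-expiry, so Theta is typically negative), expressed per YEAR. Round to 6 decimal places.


Answer: Theta = -0.568499

Derivation:
d1 = 0.3360208062; d2 = -0.2862331612
phi(d1) = 0.3770439484; exp(-qT) = 0.9762857098; exp(-rT) = 0.8833798409
Theta = -S*exp(-qT)*phi(d1)*sigma/(2*sqrt(T)) + r*K*exp(-rT)*N(-d2) - q*S*exp(-qT)*N(-d1)
N(-d1) = 0.3684275883; N(-d2) = 0.6126502266; sqrt(T) = 1.4142135624
Term 1 = -22.6800 * 0.9762857098 * 0.3770439484 * 0.4400 / (2 * 1.4142135624) = -1.2987322958
Term 2 = 0.0620 * 24.6800 * 0.8833798409 * 0.6126502266 = 0.8281269678
Term 3 = -0.0120 * 22.6800 * 0.9762857098 * 0.3684275883 = -0.0978933909
Theta = -1.2987322958 + (0.8281269678) + (-0.0978933909) = -0.568499


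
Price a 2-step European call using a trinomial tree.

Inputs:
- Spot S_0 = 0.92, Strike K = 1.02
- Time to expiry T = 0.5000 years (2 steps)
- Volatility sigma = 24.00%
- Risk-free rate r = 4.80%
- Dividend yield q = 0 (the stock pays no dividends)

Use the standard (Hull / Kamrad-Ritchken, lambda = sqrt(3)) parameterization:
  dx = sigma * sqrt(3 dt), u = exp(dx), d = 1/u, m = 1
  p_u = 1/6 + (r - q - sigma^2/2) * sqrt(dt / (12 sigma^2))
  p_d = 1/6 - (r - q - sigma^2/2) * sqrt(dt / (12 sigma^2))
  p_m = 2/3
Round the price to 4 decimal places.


dt = T/N = 0.250000; dx = sigma*sqrt(3*dt) = 0.207846
u = exp(dx) = 1.231024; d = 1/u = 0.812332
p_u = 0.178214, p_m = 0.666667, p_d = 0.155120
Discount per step: exp(-r*dt) = 0.988072
Stock lattice S(k, j) with j the centered position index:
  k=0: S(0,+0) = 0.9200
  k=1: S(1,-1) = 0.7473; S(1,+0) = 0.9200; S(1,+1) = 1.1325
  k=2: S(2,-2) = 0.6071; S(2,-1) = 0.7473; S(2,+0) = 0.9200; S(2,+1) = 1.1325; S(2,+2) = 1.3942
Terminal payoffs V(N, j) = max(S_T - K, 0):
  V(2,-2) = 0.000000; V(2,-1) = 0.000000; V(2,+0) = 0.000000; V(2,+1) = 0.112542; V(2,+2) = 0.374186
Backward induction: V(k, j) = exp(-r*dt) * [p_u * V(k+1, j+1) + p_m * V(k+1, j) + p_d * V(k+1, j-1)]
  V(1,-1) = exp(-r*dt) * [p_u*0.000000 + p_m*0.000000 + p_d*0.000000] = 0.000000
  V(1,+0) = exp(-r*dt) * [p_u*0.112542 + p_m*0.000000 + p_d*0.000000] = 0.019817
  V(1,+1) = exp(-r*dt) * [p_u*0.374186 + p_m*0.112542 + p_d*0.000000] = 0.140022
  V(0,+0) = exp(-r*dt) * [p_u*0.140022 + p_m*0.019817 + p_d*0.000000] = 0.037710

Answer: Price = V(0,0) = 0.0377
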